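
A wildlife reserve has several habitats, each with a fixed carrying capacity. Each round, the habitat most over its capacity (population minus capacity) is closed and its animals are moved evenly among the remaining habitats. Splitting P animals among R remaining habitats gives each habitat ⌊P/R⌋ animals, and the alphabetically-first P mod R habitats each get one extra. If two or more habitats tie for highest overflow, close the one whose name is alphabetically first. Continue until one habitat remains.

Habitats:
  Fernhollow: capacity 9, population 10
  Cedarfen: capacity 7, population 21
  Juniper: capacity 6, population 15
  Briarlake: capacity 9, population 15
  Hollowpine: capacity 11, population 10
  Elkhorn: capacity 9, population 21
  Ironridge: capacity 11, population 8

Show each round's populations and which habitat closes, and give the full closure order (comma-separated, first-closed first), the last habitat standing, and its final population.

Round 1: Briarlake=15 Cedarfen=21 Elkhorn=21 Fernhollow=10 Hollowpine=10 Ironridge=8 Juniper=15 → close Cedarfen (overflow 14)
  21÷6 = 3 each, +1 to first 3
Round 2: Briarlake=19 Elkhorn=25 Fernhollow=14 Hollowpine=13 Ironridge=11 Juniper=18 → close Elkhorn (overflow 16)
  25÷5 = 5 each, +1 to first 0
Round 3: Briarlake=24 Fernhollow=19 Hollowpine=18 Ironridge=16 Juniper=23 → close Juniper (overflow 17)
  23÷4 = 5 each, +1 to first 3
Round 4: Briarlake=30 Fernhollow=25 Hollowpine=24 Ironridge=21 → close Briarlake (overflow 21)
  30÷3 = 10 each, +1 to first 0
Round 5: Fernhollow=35 Hollowpine=34 Ironridge=31 → close Fernhollow (overflow 26)
  35÷2 = 17 each, +1 to first 1
Round 6: Hollowpine=52 Ironridge=48 → close Hollowpine (overflow 41)
  52÷1 = 52 each, +1 to first 0

Closure order: Cedarfen, Elkhorn, Juniper, Briarlake, Fernhollow, Hollowpine
Last habitat: Ironridge with 100 animals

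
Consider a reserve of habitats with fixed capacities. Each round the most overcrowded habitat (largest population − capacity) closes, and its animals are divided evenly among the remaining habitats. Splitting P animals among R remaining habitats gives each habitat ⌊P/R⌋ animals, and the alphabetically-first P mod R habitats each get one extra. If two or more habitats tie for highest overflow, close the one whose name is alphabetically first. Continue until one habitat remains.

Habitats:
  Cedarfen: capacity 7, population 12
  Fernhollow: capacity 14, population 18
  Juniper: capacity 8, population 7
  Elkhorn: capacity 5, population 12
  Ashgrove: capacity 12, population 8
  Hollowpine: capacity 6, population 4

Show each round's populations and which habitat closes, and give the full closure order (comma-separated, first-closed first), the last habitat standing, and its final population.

Closure order: Elkhorn, Cedarfen, Fernhollow, Hollowpine, Juniper
Last habitat: Ashgrove with 61 animals

Round 1: Ashgrove=8 Cedarfen=12 Elkhorn=12 Fernhollow=18 Hollowpine=4 Juniper=7 → close Elkhorn (overflow 7)
  12÷5 = 2 each, +1 to first 2
Round 2: Ashgrove=11 Cedarfen=15 Fernhollow=20 Hollowpine=6 Juniper=9 → close Cedarfen (overflow 8)
  15÷4 = 3 each, +1 to first 3
Round 3: Ashgrove=15 Fernhollow=24 Hollowpine=10 Juniper=12 → close Fernhollow (overflow 10)
  24÷3 = 8 each, +1 to first 0
Round 4: Ashgrove=23 Hollowpine=18 Juniper=20 → close Hollowpine (overflow 12)
  18÷2 = 9 each, +1 to first 0
Round 5: Ashgrove=32 Juniper=29 → close Juniper (overflow 21)
  29÷1 = 29 each, +1 to first 0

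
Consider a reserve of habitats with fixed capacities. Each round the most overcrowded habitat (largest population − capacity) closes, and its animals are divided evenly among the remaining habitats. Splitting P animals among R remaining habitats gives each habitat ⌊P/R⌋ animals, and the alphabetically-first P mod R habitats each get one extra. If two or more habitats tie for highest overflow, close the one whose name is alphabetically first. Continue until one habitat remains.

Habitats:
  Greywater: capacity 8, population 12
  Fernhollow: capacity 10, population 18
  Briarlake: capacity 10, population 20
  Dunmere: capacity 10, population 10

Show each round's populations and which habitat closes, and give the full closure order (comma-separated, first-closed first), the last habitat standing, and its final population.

Round 1: Briarlake=20 Dunmere=10 Fernhollow=18 Greywater=12 → close Briarlake (overflow 10)
  20÷3 = 6 each, +1 to first 2
Round 2: Dunmere=17 Fernhollow=25 Greywater=18 → close Fernhollow (overflow 15)
  25÷2 = 12 each, +1 to first 1
Round 3: Dunmere=30 Greywater=30 → close Greywater (overflow 22)
  30÷1 = 30 each, +1 to first 0

Closure order: Briarlake, Fernhollow, Greywater
Last habitat: Dunmere with 60 animals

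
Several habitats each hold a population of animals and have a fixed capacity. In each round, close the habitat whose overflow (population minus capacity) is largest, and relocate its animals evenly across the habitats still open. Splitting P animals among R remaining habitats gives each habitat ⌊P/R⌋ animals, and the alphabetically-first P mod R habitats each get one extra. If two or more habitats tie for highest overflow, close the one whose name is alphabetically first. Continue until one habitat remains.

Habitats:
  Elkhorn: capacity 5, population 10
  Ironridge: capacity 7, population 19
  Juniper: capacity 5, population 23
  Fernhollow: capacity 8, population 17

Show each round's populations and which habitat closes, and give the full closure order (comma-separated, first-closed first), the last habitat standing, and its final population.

Closure order: Juniper, Ironridge, Fernhollow
Last habitat: Elkhorn with 69 animals

Round 1: Elkhorn=10 Fernhollow=17 Ironridge=19 Juniper=23 → close Juniper (overflow 18)
  23÷3 = 7 each, +1 to first 2
Round 2: Elkhorn=18 Fernhollow=25 Ironridge=26 → close Ironridge (overflow 19)
  26÷2 = 13 each, +1 to first 0
Round 3: Elkhorn=31 Fernhollow=38 → close Fernhollow (overflow 30)
  38÷1 = 38 each, +1 to first 0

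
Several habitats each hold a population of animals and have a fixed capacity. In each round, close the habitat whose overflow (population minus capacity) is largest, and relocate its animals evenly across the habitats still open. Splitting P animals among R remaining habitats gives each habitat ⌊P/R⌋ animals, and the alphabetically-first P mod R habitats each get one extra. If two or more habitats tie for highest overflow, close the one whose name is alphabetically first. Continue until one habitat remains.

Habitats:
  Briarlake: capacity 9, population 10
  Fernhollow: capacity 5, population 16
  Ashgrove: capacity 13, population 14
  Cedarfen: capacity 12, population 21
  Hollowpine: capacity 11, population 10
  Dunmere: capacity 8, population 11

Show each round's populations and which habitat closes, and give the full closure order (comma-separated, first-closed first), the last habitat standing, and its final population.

Round 1: Ashgrove=14 Briarlake=10 Cedarfen=21 Dunmere=11 Fernhollow=16 Hollowpine=10 → close Fernhollow (overflow 11)
  16÷5 = 3 each, +1 to first 1
Round 2: Ashgrove=18 Briarlake=13 Cedarfen=24 Dunmere=14 Hollowpine=13 → close Cedarfen (overflow 12)
  24÷4 = 6 each, +1 to first 0
Round 3: Ashgrove=24 Briarlake=19 Dunmere=20 Hollowpine=19 → close Dunmere (overflow 12)
  20÷3 = 6 each, +1 to first 2
Round 4: Ashgrove=31 Briarlake=26 Hollowpine=25 → close Ashgrove (overflow 18)
  31÷2 = 15 each, +1 to first 1
Round 5: Briarlake=42 Hollowpine=40 → close Briarlake (overflow 33)
  42÷1 = 42 each, +1 to first 0

Closure order: Fernhollow, Cedarfen, Dunmere, Ashgrove, Briarlake
Last habitat: Hollowpine with 82 animals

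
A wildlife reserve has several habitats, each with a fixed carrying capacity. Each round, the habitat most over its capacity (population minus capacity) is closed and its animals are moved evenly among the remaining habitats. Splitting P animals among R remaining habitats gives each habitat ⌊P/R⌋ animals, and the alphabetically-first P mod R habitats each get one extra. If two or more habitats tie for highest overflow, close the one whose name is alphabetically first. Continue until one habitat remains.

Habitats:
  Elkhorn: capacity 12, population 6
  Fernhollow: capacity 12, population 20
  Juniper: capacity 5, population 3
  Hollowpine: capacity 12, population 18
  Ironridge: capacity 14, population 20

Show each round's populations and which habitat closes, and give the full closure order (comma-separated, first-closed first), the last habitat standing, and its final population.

Closure order: Fernhollow, Hollowpine, Ironridge, Juniper
Last habitat: Elkhorn with 67 animals

Round 1: Elkhorn=6 Fernhollow=20 Hollowpine=18 Ironridge=20 Juniper=3 → close Fernhollow (overflow 8)
  20÷4 = 5 each, +1 to first 0
Round 2: Elkhorn=11 Hollowpine=23 Ironridge=25 Juniper=8 → close Hollowpine (overflow 11)
  23÷3 = 7 each, +1 to first 2
Round 3: Elkhorn=19 Ironridge=33 Juniper=15 → close Ironridge (overflow 19)
  33÷2 = 16 each, +1 to first 1
Round 4: Elkhorn=36 Juniper=31 → close Juniper (overflow 26)
  31÷1 = 31 each, +1 to first 0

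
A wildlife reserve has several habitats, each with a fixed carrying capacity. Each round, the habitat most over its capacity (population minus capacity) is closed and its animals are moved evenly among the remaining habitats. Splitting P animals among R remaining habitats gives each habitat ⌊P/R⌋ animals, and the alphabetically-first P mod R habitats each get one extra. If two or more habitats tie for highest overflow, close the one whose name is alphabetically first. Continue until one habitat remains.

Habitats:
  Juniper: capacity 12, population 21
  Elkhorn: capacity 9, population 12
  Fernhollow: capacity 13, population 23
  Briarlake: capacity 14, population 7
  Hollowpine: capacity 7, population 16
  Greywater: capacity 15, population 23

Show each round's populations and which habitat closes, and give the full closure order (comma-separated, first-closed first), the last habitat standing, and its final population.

Closure order: Fernhollow, Greywater, Hollowpine, Juniper, Elkhorn
Last habitat: Briarlake with 102 animals

Round 1: Briarlake=7 Elkhorn=12 Fernhollow=23 Greywater=23 Hollowpine=16 Juniper=21 → close Fernhollow (overflow 10)
  23÷5 = 4 each, +1 to first 3
Round 2: Briarlake=12 Elkhorn=17 Greywater=28 Hollowpine=20 Juniper=25 → close Greywater (overflow 13)
  28÷4 = 7 each, +1 to first 0
Round 3: Briarlake=19 Elkhorn=24 Hollowpine=27 Juniper=32 → close Hollowpine (overflow 20)
  27÷3 = 9 each, +1 to first 0
Round 4: Briarlake=28 Elkhorn=33 Juniper=41 → close Juniper (overflow 29)
  41÷2 = 20 each, +1 to first 1
Round 5: Briarlake=49 Elkhorn=53 → close Elkhorn (overflow 44)
  53÷1 = 53 each, +1 to first 0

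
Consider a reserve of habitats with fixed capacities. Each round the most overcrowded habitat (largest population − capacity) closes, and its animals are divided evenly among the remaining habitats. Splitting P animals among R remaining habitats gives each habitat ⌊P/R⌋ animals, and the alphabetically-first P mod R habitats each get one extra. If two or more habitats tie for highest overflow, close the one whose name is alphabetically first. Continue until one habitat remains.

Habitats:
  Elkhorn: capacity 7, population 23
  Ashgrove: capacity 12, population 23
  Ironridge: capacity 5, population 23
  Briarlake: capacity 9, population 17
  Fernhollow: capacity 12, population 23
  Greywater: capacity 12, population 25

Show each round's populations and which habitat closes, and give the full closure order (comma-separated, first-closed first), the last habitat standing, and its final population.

Round 1: Ashgrove=23 Briarlake=17 Elkhorn=23 Fernhollow=23 Greywater=25 Ironridge=23 → close Ironridge (overflow 18)
  23÷5 = 4 each, +1 to first 3
Round 2: Ashgrove=28 Briarlake=22 Elkhorn=28 Fernhollow=27 Greywater=29 → close Elkhorn (overflow 21)
  28÷4 = 7 each, +1 to first 0
Round 3: Ashgrove=35 Briarlake=29 Fernhollow=34 Greywater=36 → close Greywater (overflow 24)
  36÷3 = 12 each, +1 to first 0
Round 4: Ashgrove=47 Briarlake=41 Fernhollow=46 → close Ashgrove (overflow 35)
  47÷2 = 23 each, +1 to first 1
Round 5: Briarlake=65 Fernhollow=69 → close Fernhollow (overflow 57)
  69÷1 = 69 each, +1 to first 0

Closure order: Ironridge, Elkhorn, Greywater, Ashgrove, Fernhollow
Last habitat: Briarlake with 134 animals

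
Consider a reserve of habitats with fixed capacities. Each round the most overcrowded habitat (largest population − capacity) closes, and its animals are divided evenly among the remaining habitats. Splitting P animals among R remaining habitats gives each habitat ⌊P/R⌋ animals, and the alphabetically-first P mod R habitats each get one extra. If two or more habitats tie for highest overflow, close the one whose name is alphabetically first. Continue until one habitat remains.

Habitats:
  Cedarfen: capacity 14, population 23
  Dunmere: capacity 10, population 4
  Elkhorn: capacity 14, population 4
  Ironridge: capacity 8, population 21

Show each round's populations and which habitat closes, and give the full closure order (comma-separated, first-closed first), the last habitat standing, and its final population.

Closure order: Ironridge, Cedarfen, Dunmere
Last habitat: Elkhorn with 52 animals

Round 1: Cedarfen=23 Dunmere=4 Elkhorn=4 Ironridge=21 → close Ironridge (overflow 13)
  21÷3 = 7 each, +1 to first 0
Round 2: Cedarfen=30 Dunmere=11 Elkhorn=11 → close Cedarfen (overflow 16)
  30÷2 = 15 each, +1 to first 0
Round 3: Dunmere=26 Elkhorn=26 → close Dunmere (overflow 16)
  26÷1 = 26 each, +1 to first 0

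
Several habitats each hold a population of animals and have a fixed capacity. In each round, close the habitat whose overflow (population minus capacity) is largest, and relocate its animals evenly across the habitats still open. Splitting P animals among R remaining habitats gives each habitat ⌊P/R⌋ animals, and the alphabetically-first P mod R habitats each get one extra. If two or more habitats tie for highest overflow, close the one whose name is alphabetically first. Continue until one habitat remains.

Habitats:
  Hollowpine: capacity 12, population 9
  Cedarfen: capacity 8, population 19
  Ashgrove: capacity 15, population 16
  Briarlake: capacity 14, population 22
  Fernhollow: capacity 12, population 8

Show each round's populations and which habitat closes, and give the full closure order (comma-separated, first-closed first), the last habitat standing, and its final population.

Closure order: Cedarfen, Briarlake, Ashgrove, Fernhollow
Last habitat: Hollowpine with 74 animals

Round 1: Ashgrove=16 Briarlake=22 Cedarfen=19 Fernhollow=8 Hollowpine=9 → close Cedarfen (overflow 11)
  19÷4 = 4 each, +1 to first 3
Round 2: Ashgrove=21 Briarlake=27 Fernhollow=13 Hollowpine=13 → close Briarlake (overflow 13)
  27÷3 = 9 each, +1 to first 0
Round 3: Ashgrove=30 Fernhollow=22 Hollowpine=22 → close Ashgrove (overflow 15)
  30÷2 = 15 each, +1 to first 0
Round 4: Fernhollow=37 Hollowpine=37 → close Fernhollow (overflow 25)
  37÷1 = 37 each, +1 to first 0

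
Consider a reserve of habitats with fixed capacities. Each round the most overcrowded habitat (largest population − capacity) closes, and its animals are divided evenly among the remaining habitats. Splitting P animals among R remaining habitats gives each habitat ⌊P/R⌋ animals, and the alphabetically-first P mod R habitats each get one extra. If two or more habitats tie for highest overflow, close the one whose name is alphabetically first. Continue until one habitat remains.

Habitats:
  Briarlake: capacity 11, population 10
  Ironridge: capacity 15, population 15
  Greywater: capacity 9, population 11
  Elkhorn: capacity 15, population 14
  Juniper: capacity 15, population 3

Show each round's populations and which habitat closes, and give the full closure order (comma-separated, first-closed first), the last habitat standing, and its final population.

Closure order: Greywater, Ironridge, Briarlake, Elkhorn
Last habitat: Juniper with 53 animals

Round 1: Briarlake=10 Elkhorn=14 Greywater=11 Ironridge=15 Juniper=3 → close Greywater (overflow 2)
  11÷4 = 2 each, +1 to first 3
Round 2: Briarlake=13 Elkhorn=17 Ironridge=18 Juniper=5 → close Ironridge (overflow 3)
  18÷3 = 6 each, +1 to first 0
Round 3: Briarlake=19 Elkhorn=23 Juniper=11 → close Briarlake (overflow 8)
  19÷2 = 9 each, +1 to first 1
Round 4: Elkhorn=33 Juniper=20 → close Elkhorn (overflow 18)
  33÷1 = 33 each, +1 to first 0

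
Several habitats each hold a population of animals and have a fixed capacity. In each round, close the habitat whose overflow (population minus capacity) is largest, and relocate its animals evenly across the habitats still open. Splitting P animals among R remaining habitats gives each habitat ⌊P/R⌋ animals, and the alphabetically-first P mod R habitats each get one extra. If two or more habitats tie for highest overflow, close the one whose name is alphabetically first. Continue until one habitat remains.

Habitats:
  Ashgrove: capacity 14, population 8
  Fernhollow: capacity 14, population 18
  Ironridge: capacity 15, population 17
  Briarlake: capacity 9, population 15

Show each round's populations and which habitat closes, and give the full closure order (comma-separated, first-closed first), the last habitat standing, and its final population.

Closure order: Briarlake, Fernhollow, Ironridge
Last habitat: Ashgrove with 58 animals

Round 1: Ashgrove=8 Briarlake=15 Fernhollow=18 Ironridge=17 → close Briarlake (overflow 6)
  15÷3 = 5 each, +1 to first 0
Round 2: Ashgrove=13 Fernhollow=23 Ironridge=22 → close Fernhollow (overflow 9)
  23÷2 = 11 each, +1 to first 1
Round 3: Ashgrove=25 Ironridge=33 → close Ironridge (overflow 18)
  33÷1 = 33 each, +1 to first 0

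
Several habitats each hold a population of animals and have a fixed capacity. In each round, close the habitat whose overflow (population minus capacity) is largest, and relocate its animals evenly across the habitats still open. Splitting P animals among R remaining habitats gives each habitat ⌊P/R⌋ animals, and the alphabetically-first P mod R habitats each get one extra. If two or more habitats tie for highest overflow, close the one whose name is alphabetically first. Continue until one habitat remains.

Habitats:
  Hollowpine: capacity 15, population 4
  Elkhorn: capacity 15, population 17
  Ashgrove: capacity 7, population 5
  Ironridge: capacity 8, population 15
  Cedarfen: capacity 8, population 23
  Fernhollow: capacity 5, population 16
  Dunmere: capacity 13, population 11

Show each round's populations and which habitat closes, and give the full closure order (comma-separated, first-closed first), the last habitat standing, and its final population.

Round 1: Ashgrove=5 Cedarfen=23 Dunmere=11 Elkhorn=17 Fernhollow=16 Hollowpine=4 Ironridge=15 → close Cedarfen (overflow 15)
  23÷6 = 3 each, +1 to first 5
Round 2: Ashgrove=9 Dunmere=15 Elkhorn=21 Fernhollow=20 Hollowpine=8 Ironridge=18 → close Fernhollow (overflow 15)
  20÷5 = 4 each, +1 to first 0
Round 3: Ashgrove=13 Dunmere=19 Elkhorn=25 Hollowpine=12 Ironridge=22 → close Ironridge (overflow 14)
  22÷4 = 5 each, +1 to first 2
Round 4: Ashgrove=19 Dunmere=25 Elkhorn=30 Hollowpine=17 → close Elkhorn (overflow 15)
  30÷3 = 10 each, +1 to first 0
Round 5: Ashgrove=29 Dunmere=35 Hollowpine=27 → close Ashgrove (overflow 22)
  29÷2 = 14 each, +1 to first 1
Round 6: Dunmere=50 Hollowpine=41 → close Dunmere (overflow 37)
  50÷1 = 50 each, +1 to first 0

Closure order: Cedarfen, Fernhollow, Ironridge, Elkhorn, Ashgrove, Dunmere
Last habitat: Hollowpine with 91 animals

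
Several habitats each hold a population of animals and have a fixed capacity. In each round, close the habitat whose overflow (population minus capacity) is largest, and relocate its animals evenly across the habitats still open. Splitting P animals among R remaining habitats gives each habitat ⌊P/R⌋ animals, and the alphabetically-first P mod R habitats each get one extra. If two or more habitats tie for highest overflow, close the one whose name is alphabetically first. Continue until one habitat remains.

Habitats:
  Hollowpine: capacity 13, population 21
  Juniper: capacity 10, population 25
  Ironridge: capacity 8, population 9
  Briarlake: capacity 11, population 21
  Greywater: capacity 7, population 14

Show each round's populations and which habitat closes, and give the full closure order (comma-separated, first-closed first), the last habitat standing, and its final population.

Round 1: Briarlake=21 Greywater=14 Hollowpine=21 Ironridge=9 Juniper=25 → close Juniper (overflow 15)
  25÷4 = 6 each, +1 to first 1
Round 2: Briarlake=28 Greywater=20 Hollowpine=27 Ironridge=15 → close Briarlake (overflow 17)
  28÷3 = 9 each, +1 to first 1
Round 3: Greywater=30 Hollowpine=36 Ironridge=24 → close Greywater (overflow 23)
  30÷2 = 15 each, +1 to first 0
Round 4: Hollowpine=51 Ironridge=39 → close Hollowpine (overflow 38)
  51÷1 = 51 each, +1 to first 0

Closure order: Juniper, Briarlake, Greywater, Hollowpine
Last habitat: Ironridge with 90 animals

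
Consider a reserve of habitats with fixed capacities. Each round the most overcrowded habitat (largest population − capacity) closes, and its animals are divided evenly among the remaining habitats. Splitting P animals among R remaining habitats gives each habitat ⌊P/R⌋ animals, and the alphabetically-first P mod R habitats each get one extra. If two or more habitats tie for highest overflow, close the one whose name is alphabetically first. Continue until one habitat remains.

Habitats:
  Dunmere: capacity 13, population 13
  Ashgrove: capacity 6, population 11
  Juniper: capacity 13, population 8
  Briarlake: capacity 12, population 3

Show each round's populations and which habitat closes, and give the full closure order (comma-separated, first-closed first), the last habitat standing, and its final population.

Closure order: Ashgrove, Dunmere, Juniper
Last habitat: Briarlake with 35 animals

Round 1: Ashgrove=11 Briarlake=3 Dunmere=13 Juniper=8 → close Ashgrove (overflow 5)
  11÷3 = 3 each, +1 to first 2
Round 2: Briarlake=7 Dunmere=17 Juniper=11 → close Dunmere (overflow 4)
  17÷2 = 8 each, +1 to first 1
Round 3: Briarlake=16 Juniper=19 → close Juniper (overflow 6)
  19÷1 = 19 each, +1 to first 0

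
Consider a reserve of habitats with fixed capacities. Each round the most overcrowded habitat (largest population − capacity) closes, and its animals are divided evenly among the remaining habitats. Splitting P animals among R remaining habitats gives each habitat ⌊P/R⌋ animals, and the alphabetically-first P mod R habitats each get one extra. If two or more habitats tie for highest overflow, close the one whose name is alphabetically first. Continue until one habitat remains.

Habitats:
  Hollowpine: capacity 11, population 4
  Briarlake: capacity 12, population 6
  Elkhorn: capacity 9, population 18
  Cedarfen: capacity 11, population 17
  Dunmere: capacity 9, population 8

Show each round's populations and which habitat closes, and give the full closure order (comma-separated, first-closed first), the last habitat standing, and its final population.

Round 1: Briarlake=6 Cedarfen=17 Dunmere=8 Elkhorn=18 Hollowpine=4 → close Elkhorn (overflow 9)
  18÷4 = 4 each, +1 to first 2
Round 2: Briarlake=11 Cedarfen=22 Dunmere=12 Hollowpine=8 → close Cedarfen (overflow 11)
  22÷3 = 7 each, +1 to first 1
Round 3: Briarlake=19 Dunmere=19 Hollowpine=15 → close Dunmere (overflow 10)
  19÷2 = 9 each, +1 to first 1
Round 4: Briarlake=29 Hollowpine=24 → close Briarlake (overflow 17)
  29÷1 = 29 each, +1 to first 0

Closure order: Elkhorn, Cedarfen, Dunmere, Briarlake
Last habitat: Hollowpine with 53 animals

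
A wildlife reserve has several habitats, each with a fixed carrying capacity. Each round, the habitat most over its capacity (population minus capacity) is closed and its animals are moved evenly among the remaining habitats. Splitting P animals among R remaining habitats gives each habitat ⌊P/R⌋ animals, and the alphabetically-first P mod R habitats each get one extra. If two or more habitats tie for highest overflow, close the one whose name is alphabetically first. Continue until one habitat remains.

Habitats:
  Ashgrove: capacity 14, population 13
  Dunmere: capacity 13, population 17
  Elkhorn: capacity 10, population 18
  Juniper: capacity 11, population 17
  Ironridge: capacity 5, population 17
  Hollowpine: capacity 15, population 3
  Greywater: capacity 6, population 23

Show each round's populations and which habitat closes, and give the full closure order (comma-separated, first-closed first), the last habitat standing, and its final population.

Round 1: Ashgrove=13 Dunmere=17 Elkhorn=18 Greywater=23 Hollowpine=3 Ironridge=17 Juniper=17 → close Greywater (overflow 17)
  23÷6 = 3 each, +1 to first 5
Round 2: Ashgrove=17 Dunmere=21 Elkhorn=22 Hollowpine=7 Ironridge=21 Juniper=20 → close Ironridge (overflow 16)
  21÷5 = 4 each, +1 to first 1
Round 3: Ashgrove=22 Dunmere=25 Elkhorn=26 Hollowpine=11 Juniper=24 → close Elkhorn (overflow 16)
  26÷4 = 6 each, +1 to first 2
Round 4: Ashgrove=29 Dunmere=32 Hollowpine=17 Juniper=30 → close Dunmere (overflow 19)
  32÷3 = 10 each, +1 to first 2
Round 5: Ashgrove=40 Hollowpine=28 Juniper=40 → close Juniper (overflow 29)
  40÷2 = 20 each, +1 to first 0
Round 6: Ashgrove=60 Hollowpine=48 → close Ashgrove (overflow 46)
  60÷1 = 60 each, +1 to first 0

Closure order: Greywater, Ironridge, Elkhorn, Dunmere, Juniper, Ashgrove
Last habitat: Hollowpine with 108 animals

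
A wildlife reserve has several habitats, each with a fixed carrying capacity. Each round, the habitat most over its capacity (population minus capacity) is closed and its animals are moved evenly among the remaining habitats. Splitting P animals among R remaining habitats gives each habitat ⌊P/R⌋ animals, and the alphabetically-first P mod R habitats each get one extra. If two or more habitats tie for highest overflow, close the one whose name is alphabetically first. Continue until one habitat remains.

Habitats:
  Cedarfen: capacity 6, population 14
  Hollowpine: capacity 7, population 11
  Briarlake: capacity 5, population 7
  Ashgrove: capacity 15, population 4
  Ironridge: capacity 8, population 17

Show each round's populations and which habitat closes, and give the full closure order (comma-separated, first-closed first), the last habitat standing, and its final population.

Closure order: Ironridge, Cedarfen, Hollowpine, Briarlake
Last habitat: Ashgrove with 53 animals

Round 1: Ashgrove=4 Briarlake=7 Cedarfen=14 Hollowpine=11 Ironridge=17 → close Ironridge (overflow 9)
  17÷4 = 4 each, +1 to first 1
Round 2: Ashgrove=9 Briarlake=11 Cedarfen=18 Hollowpine=15 → close Cedarfen (overflow 12)
  18÷3 = 6 each, +1 to first 0
Round 3: Ashgrove=15 Briarlake=17 Hollowpine=21 → close Hollowpine (overflow 14)
  21÷2 = 10 each, +1 to first 1
Round 4: Ashgrove=26 Briarlake=27 → close Briarlake (overflow 22)
  27÷1 = 27 each, +1 to first 0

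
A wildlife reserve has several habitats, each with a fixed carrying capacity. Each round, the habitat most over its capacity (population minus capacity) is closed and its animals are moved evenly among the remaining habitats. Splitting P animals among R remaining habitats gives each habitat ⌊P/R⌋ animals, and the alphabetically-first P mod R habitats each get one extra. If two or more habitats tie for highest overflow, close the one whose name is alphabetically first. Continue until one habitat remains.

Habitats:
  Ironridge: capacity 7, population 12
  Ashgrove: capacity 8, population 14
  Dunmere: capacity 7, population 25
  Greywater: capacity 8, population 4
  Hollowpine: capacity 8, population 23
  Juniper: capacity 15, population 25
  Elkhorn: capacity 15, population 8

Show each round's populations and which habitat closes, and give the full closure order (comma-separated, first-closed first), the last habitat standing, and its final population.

Closure order: Dunmere, Hollowpine, Juniper, Ashgrove, Ironridge, Elkhorn
Last habitat: Greywater with 111 animals

Round 1: Ashgrove=14 Dunmere=25 Elkhorn=8 Greywater=4 Hollowpine=23 Ironridge=12 Juniper=25 → close Dunmere (overflow 18)
  25÷6 = 4 each, +1 to first 1
Round 2: Ashgrove=19 Elkhorn=12 Greywater=8 Hollowpine=27 Ironridge=16 Juniper=29 → close Hollowpine (overflow 19)
  27÷5 = 5 each, +1 to first 2
Round 3: Ashgrove=25 Elkhorn=18 Greywater=13 Ironridge=21 Juniper=34 → close Juniper (overflow 19)
  34÷4 = 8 each, +1 to first 2
Round 4: Ashgrove=34 Elkhorn=27 Greywater=21 Ironridge=29 → close Ashgrove (overflow 26)
  34÷3 = 11 each, +1 to first 1
Round 5: Elkhorn=39 Greywater=32 Ironridge=40 → close Ironridge (overflow 33)
  40÷2 = 20 each, +1 to first 0
Round 6: Elkhorn=59 Greywater=52 → close Elkhorn (overflow 44)
  59÷1 = 59 each, +1 to first 0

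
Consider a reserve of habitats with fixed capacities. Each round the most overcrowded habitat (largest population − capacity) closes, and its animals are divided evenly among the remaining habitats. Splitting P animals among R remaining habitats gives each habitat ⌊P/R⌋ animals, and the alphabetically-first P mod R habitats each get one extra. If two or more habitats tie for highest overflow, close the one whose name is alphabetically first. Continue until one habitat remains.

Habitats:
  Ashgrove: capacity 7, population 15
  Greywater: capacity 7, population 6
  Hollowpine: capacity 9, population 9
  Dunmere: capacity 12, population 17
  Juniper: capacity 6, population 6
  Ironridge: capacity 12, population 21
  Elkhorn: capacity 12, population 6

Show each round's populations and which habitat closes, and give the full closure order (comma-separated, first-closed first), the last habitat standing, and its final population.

Closure order: Ironridge, Ashgrove, Dunmere, Hollowpine, Greywater, Juniper
Last habitat: Elkhorn with 80 animals

Round 1: Ashgrove=15 Dunmere=17 Elkhorn=6 Greywater=6 Hollowpine=9 Ironridge=21 Juniper=6 → close Ironridge (overflow 9)
  21÷6 = 3 each, +1 to first 3
Round 2: Ashgrove=19 Dunmere=21 Elkhorn=10 Greywater=9 Hollowpine=12 Juniper=9 → close Ashgrove (overflow 12)
  19÷5 = 3 each, +1 to first 4
Round 3: Dunmere=25 Elkhorn=14 Greywater=13 Hollowpine=16 Juniper=12 → close Dunmere (overflow 13)
  25÷4 = 6 each, +1 to first 1
Round 4: Elkhorn=21 Greywater=19 Hollowpine=22 Juniper=18 → close Hollowpine (overflow 13)
  22÷3 = 7 each, +1 to first 1
Round 5: Elkhorn=29 Greywater=26 Juniper=25 → close Greywater (overflow 19)
  26÷2 = 13 each, +1 to first 0
Round 6: Elkhorn=42 Juniper=38 → close Juniper (overflow 32)
  38÷1 = 38 each, +1 to first 0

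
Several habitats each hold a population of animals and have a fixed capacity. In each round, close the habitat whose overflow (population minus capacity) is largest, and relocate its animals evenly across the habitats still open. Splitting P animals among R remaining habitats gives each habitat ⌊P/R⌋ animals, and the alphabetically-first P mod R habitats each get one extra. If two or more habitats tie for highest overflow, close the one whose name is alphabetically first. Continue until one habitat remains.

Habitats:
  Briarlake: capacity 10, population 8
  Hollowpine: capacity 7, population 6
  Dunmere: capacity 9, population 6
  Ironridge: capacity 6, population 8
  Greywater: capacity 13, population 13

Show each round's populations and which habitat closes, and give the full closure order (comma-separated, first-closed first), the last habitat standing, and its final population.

Closure order: Ironridge, Greywater, Hollowpine, Briarlake
Last habitat: Dunmere with 41 animals

Round 1: Briarlake=8 Dunmere=6 Greywater=13 Hollowpine=6 Ironridge=8 → close Ironridge (overflow 2)
  8÷4 = 2 each, +1 to first 0
Round 2: Briarlake=10 Dunmere=8 Greywater=15 Hollowpine=8 → close Greywater (overflow 2)
  15÷3 = 5 each, +1 to first 0
Round 3: Briarlake=15 Dunmere=13 Hollowpine=13 → close Hollowpine (overflow 6)
  13÷2 = 6 each, +1 to first 1
Round 4: Briarlake=22 Dunmere=19 → close Briarlake (overflow 12)
  22÷1 = 22 each, +1 to first 0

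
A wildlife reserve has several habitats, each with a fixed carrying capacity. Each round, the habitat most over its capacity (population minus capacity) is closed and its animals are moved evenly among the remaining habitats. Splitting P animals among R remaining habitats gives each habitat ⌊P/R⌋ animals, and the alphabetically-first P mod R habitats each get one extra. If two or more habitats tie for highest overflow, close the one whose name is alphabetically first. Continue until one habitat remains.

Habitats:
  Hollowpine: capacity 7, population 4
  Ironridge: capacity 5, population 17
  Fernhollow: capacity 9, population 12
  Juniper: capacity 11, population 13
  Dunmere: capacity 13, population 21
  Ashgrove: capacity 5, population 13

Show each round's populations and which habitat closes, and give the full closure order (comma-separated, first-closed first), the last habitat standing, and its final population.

Round 1: Ashgrove=13 Dunmere=21 Fernhollow=12 Hollowpine=4 Ironridge=17 Juniper=13 → close Ironridge (overflow 12)
  17÷5 = 3 each, +1 to first 2
Round 2: Ashgrove=17 Dunmere=25 Fernhollow=15 Hollowpine=7 Juniper=16 → close Ashgrove (overflow 12)
  17÷4 = 4 each, +1 to first 1
Round 3: Dunmere=30 Fernhollow=19 Hollowpine=11 Juniper=20 → close Dunmere (overflow 17)
  30÷3 = 10 each, +1 to first 0
Round 4: Fernhollow=29 Hollowpine=21 Juniper=30 → close Fernhollow (overflow 20)
  29÷2 = 14 each, +1 to first 1
Round 5: Hollowpine=36 Juniper=44 → close Juniper (overflow 33)
  44÷1 = 44 each, +1 to first 0

Closure order: Ironridge, Ashgrove, Dunmere, Fernhollow, Juniper
Last habitat: Hollowpine with 80 animals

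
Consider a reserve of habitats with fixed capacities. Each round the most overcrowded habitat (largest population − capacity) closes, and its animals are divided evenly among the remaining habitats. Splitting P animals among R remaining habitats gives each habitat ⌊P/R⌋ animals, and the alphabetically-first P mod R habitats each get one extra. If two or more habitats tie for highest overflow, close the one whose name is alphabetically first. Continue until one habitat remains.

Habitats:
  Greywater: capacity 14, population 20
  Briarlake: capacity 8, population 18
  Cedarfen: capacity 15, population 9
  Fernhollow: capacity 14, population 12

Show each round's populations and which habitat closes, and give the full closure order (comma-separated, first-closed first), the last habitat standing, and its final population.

Round 1: Briarlake=18 Cedarfen=9 Fernhollow=12 Greywater=20 → close Briarlake (overflow 10)
  18÷3 = 6 each, +1 to first 0
Round 2: Cedarfen=15 Fernhollow=18 Greywater=26 → close Greywater (overflow 12)
  26÷2 = 13 each, +1 to first 0
Round 3: Cedarfen=28 Fernhollow=31 → close Fernhollow (overflow 17)
  31÷1 = 31 each, +1 to first 0

Closure order: Briarlake, Greywater, Fernhollow
Last habitat: Cedarfen with 59 animals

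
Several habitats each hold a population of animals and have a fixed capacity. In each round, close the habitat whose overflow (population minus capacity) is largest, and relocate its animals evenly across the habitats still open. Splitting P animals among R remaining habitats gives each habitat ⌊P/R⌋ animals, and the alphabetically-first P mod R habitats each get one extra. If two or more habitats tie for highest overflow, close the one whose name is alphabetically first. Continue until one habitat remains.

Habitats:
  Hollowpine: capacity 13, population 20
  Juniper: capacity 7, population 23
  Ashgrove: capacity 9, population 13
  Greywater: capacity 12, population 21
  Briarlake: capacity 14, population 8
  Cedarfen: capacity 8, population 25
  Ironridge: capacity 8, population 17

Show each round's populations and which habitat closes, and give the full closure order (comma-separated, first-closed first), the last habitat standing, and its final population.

Closure order: Cedarfen, Juniper, Greywater, Ironridge, Ashgrove, Hollowpine
Last habitat: Briarlake with 127 animals

Round 1: Ashgrove=13 Briarlake=8 Cedarfen=25 Greywater=21 Hollowpine=20 Ironridge=17 Juniper=23 → close Cedarfen (overflow 17)
  25÷6 = 4 each, +1 to first 1
Round 2: Ashgrove=18 Briarlake=12 Greywater=25 Hollowpine=24 Ironridge=21 Juniper=27 → close Juniper (overflow 20)
  27÷5 = 5 each, +1 to first 2
Round 3: Ashgrove=24 Briarlake=18 Greywater=30 Hollowpine=29 Ironridge=26 → close Greywater (overflow 18)
  30÷4 = 7 each, +1 to first 2
Round 4: Ashgrove=32 Briarlake=26 Hollowpine=36 Ironridge=33 → close Ironridge (overflow 25)
  33÷3 = 11 each, +1 to first 0
Round 5: Ashgrove=43 Briarlake=37 Hollowpine=47 → close Ashgrove (overflow 34)
  43÷2 = 21 each, +1 to first 1
Round 6: Briarlake=59 Hollowpine=68 → close Hollowpine (overflow 55)
  68÷1 = 68 each, +1 to first 0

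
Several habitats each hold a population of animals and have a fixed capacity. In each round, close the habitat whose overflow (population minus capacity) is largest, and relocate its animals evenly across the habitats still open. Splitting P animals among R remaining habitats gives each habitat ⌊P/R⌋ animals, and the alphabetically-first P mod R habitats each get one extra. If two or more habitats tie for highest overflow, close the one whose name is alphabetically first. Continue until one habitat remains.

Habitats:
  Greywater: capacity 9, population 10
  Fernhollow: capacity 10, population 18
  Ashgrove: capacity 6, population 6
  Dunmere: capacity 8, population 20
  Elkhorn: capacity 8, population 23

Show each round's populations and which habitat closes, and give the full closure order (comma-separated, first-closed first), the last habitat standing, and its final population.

Round 1: Ashgrove=6 Dunmere=20 Elkhorn=23 Fernhollow=18 Greywater=10 → close Elkhorn (overflow 15)
  23÷4 = 5 each, +1 to first 3
Round 2: Ashgrove=12 Dunmere=26 Fernhollow=24 Greywater=15 → close Dunmere (overflow 18)
  26÷3 = 8 each, +1 to first 2
Round 3: Ashgrove=21 Fernhollow=33 Greywater=23 → close Fernhollow (overflow 23)
  33÷2 = 16 each, +1 to first 1
Round 4: Ashgrove=38 Greywater=39 → close Ashgrove (overflow 32)
  38÷1 = 38 each, +1 to first 0

Closure order: Elkhorn, Dunmere, Fernhollow, Ashgrove
Last habitat: Greywater with 77 animals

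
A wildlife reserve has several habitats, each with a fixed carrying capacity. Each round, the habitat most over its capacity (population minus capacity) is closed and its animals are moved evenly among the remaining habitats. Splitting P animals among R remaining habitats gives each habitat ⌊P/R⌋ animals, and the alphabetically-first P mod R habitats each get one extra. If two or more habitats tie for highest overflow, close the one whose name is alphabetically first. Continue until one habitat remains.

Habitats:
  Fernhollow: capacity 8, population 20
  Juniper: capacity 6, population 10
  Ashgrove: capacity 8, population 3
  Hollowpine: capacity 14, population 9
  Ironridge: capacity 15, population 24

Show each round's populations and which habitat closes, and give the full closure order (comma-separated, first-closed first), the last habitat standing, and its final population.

Closure order: Fernhollow, Ironridge, Juniper, Ashgrove
Last habitat: Hollowpine with 66 animals

Round 1: Ashgrove=3 Fernhollow=20 Hollowpine=9 Ironridge=24 Juniper=10 → close Fernhollow (overflow 12)
  20÷4 = 5 each, +1 to first 0
Round 2: Ashgrove=8 Hollowpine=14 Ironridge=29 Juniper=15 → close Ironridge (overflow 14)
  29÷3 = 9 each, +1 to first 2
Round 3: Ashgrove=18 Hollowpine=24 Juniper=24 → close Juniper (overflow 18)
  24÷2 = 12 each, +1 to first 0
Round 4: Ashgrove=30 Hollowpine=36 → close Ashgrove (overflow 22)
  30÷1 = 30 each, +1 to first 0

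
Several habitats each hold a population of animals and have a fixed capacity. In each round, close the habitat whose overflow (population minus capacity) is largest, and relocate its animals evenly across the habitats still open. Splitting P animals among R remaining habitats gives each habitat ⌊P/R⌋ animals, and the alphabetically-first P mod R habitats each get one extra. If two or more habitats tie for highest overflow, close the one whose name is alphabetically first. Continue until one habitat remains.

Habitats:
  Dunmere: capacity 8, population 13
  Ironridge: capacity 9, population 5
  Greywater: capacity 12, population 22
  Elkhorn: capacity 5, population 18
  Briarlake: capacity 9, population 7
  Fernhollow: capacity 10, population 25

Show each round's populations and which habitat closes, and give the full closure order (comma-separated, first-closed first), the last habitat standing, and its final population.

Closure order: Fernhollow, Elkhorn, Greywater, Dunmere, Briarlake
Last habitat: Ironridge with 90 animals

Round 1: Briarlake=7 Dunmere=13 Elkhorn=18 Fernhollow=25 Greywater=22 Ironridge=5 → close Fernhollow (overflow 15)
  25÷5 = 5 each, +1 to first 0
Round 2: Briarlake=12 Dunmere=18 Elkhorn=23 Greywater=27 Ironridge=10 → close Elkhorn (overflow 18)
  23÷4 = 5 each, +1 to first 3
Round 3: Briarlake=18 Dunmere=24 Greywater=33 Ironridge=15 → close Greywater (overflow 21)
  33÷3 = 11 each, +1 to first 0
Round 4: Briarlake=29 Dunmere=35 Ironridge=26 → close Dunmere (overflow 27)
  35÷2 = 17 each, +1 to first 1
Round 5: Briarlake=47 Ironridge=43 → close Briarlake (overflow 38)
  47÷1 = 47 each, +1 to first 0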